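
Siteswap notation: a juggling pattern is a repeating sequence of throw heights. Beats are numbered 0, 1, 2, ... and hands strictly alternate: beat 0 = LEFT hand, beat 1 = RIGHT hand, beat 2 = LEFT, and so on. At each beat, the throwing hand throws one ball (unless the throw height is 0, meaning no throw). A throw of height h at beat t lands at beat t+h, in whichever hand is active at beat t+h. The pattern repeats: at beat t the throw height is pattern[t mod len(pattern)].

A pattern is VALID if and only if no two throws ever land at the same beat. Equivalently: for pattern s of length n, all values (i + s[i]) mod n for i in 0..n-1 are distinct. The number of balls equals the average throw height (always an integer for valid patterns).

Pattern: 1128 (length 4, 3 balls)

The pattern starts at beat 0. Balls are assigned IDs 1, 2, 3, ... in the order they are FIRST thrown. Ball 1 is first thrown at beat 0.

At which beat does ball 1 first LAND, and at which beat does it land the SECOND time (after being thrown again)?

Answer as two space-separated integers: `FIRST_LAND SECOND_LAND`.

Beat 0 (L): throw ball1 h=1 -> lands@1:R; in-air after throw: [b1@1:R]
Beat 1 (R): throw ball1 h=1 -> lands@2:L; in-air after throw: [b1@2:L]
Beat 2 (L): throw ball1 h=2 -> lands@4:L; in-air after throw: [b1@4:L]
Ball 1: thrown@0 h=1 -> first land @1; rethrown@1 h=1 -> second land @2

Answer: 1 2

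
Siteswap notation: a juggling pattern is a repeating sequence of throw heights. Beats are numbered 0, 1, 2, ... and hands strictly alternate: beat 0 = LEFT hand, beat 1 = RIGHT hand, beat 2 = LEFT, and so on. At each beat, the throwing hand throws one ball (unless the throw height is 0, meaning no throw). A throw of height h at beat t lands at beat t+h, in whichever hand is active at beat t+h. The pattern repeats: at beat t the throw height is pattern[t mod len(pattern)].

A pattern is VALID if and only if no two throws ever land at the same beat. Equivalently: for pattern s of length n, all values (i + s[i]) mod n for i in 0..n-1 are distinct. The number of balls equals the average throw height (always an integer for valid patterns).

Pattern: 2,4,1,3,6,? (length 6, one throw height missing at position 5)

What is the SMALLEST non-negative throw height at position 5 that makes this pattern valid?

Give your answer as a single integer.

Answer: 2

Derivation:
i=0: (0 + 2) mod 6 = 2
i=1: (1 + 4) mod 6 = 5
i=2: (2 + 1) mod 6 = 3
i=3: (3 + 3) mod 6 = 0
i=4: (4 + 6) mod 6 = 4
i=5: s[i]=? (unknown)
Known residues: [0, 2, 3, 4, 5]; need a permutation of 0..5, so missing residue r = 1
Need (5 + s) mod 6 = 1; smallest s = (1 - 5) mod 6 = 2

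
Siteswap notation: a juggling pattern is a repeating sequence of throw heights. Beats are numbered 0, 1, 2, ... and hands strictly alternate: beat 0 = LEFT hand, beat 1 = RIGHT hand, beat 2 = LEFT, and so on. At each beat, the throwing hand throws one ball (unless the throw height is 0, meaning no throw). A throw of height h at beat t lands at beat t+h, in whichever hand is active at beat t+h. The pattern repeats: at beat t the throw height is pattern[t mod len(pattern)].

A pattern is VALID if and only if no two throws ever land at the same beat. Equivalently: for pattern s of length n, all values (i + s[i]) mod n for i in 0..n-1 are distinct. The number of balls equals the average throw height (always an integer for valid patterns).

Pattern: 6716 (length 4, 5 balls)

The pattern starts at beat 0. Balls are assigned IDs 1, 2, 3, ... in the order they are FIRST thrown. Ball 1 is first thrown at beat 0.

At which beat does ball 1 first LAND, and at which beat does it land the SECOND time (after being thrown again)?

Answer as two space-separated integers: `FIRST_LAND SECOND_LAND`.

Beat 0 (L): throw ball1 h=6 -> lands@6:L; in-air after throw: [b1@6:L]
Beat 1 (R): throw ball2 h=7 -> lands@8:L; in-air after throw: [b1@6:L b2@8:L]
Beat 2 (L): throw ball3 h=1 -> lands@3:R; in-air after throw: [b3@3:R b1@6:L b2@8:L]
Beat 3 (R): throw ball3 h=6 -> lands@9:R; in-air after throw: [b1@6:L b2@8:L b3@9:R]
Beat 4 (L): throw ball4 h=6 -> lands@10:L; in-air after throw: [b1@6:L b2@8:L b3@9:R b4@10:L]
Beat 5 (R): throw ball5 h=7 -> lands@12:L; in-air after throw: [b1@6:L b2@8:L b3@9:R b4@10:L b5@12:L]
Beat 6 (L): throw ball1 h=1 -> lands@7:R; in-air after throw: [b1@7:R b2@8:L b3@9:R b4@10:L b5@12:L]
Beat 7 (R): throw ball1 h=6 -> lands@13:R; in-air after throw: [b2@8:L b3@9:R b4@10:L b5@12:L b1@13:R]
Ball 1: thrown@0 h=6 -> first land @6; rethrown@6 h=1 -> second land @7

Answer: 6 7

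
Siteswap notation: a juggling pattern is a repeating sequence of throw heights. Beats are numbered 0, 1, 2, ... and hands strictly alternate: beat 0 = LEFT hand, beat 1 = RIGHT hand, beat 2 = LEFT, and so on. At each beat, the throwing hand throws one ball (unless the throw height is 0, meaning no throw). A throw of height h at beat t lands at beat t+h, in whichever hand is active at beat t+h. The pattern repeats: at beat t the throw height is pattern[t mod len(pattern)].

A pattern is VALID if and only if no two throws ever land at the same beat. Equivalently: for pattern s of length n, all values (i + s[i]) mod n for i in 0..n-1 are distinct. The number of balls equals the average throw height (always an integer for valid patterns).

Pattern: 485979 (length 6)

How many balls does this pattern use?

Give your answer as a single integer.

Answer: 7

Derivation:
Pattern = [4, 8, 5, 9, 7, 9], length n = 6
  position 0: throw height = 4, running sum = 4
  position 1: throw height = 8, running sum = 12
  position 2: throw height = 5, running sum = 17
  position 3: throw height = 9, running sum = 26
  position 4: throw height = 7, running sum = 33
  position 5: throw height = 9, running sum = 42
Total sum = 42; balls = sum / n = 42 / 6 = 7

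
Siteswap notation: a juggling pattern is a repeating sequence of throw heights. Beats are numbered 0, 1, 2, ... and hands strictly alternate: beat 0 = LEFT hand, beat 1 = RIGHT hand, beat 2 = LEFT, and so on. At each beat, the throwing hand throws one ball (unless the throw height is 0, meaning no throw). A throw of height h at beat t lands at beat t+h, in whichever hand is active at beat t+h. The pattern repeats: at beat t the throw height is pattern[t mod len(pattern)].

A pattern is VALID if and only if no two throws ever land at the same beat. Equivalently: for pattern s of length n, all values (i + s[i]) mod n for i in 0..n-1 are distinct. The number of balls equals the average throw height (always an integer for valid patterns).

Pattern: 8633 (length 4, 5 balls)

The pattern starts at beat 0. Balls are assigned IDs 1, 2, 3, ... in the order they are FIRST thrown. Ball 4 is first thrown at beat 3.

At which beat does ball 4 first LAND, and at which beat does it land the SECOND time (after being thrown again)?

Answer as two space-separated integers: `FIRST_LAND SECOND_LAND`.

Beat 0 (L): throw ball1 h=8 -> lands@8:L; in-air after throw: [b1@8:L]
Beat 1 (R): throw ball2 h=6 -> lands@7:R; in-air after throw: [b2@7:R b1@8:L]
Beat 2 (L): throw ball3 h=3 -> lands@5:R; in-air after throw: [b3@5:R b2@7:R b1@8:L]
Beat 3 (R): throw ball4 h=3 -> lands@6:L; in-air after throw: [b3@5:R b4@6:L b2@7:R b1@8:L]
Beat 4 (L): throw ball5 h=8 -> lands@12:L; in-air after throw: [b3@5:R b4@6:L b2@7:R b1@8:L b5@12:L]
Beat 5 (R): throw ball3 h=6 -> lands@11:R; in-air after throw: [b4@6:L b2@7:R b1@8:L b3@11:R b5@12:L]
Beat 6 (L): throw ball4 h=3 -> lands@9:R; in-air after throw: [b2@7:R b1@8:L b4@9:R b3@11:R b5@12:L]
Beat 7 (R): throw ball2 h=3 -> lands@10:L; in-air after throw: [b1@8:L b4@9:R b2@10:L b3@11:R b5@12:L]
Beat 8 (L): throw ball1 h=8 -> lands@16:L; in-air after throw: [b4@9:R b2@10:L b3@11:R b5@12:L b1@16:L]
Beat 9 (R): throw ball4 h=6 -> lands@15:R; in-air after throw: [b2@10:L b3@11:R b5@12:L b4@15:R b1@16:L]
Ball 4: thrown@3 h=3 -> first land @6; rethrown@6 h=3 -> second land @9

Answer: 6 9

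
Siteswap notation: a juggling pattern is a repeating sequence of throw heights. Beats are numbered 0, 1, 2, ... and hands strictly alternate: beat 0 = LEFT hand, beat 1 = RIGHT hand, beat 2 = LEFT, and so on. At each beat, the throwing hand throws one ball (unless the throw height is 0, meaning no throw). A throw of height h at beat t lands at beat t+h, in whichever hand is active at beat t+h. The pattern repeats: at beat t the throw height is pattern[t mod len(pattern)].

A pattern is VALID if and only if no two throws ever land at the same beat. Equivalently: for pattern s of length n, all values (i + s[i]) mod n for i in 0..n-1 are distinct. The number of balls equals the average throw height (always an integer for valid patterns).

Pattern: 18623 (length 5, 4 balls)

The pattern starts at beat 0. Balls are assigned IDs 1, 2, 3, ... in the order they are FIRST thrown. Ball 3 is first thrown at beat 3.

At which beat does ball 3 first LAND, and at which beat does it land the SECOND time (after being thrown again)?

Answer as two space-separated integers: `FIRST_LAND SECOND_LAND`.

Beat 0 (L): throw ball1 h=1 -> lands@1:R; in-air after throw: [b1@1:R]
Beat 1 (R): throw ball1 h=8 -> lands@9:R; in-air after throw: [b1@9:R]
Beat 2 (L): throw ball2 h=6 -> lands@8:L; in-air after throw: [b2@8:L b1@9:R]
Beat 3 (R): throw ball3 h=2 -> lands@5:R; in-air after throw: [b3@5:R b2@8:L b1@9:R]
Beat 4 (L): throw ball4 h=3 -> lands@7:R; in-air after throw: [b3@5:R b4@7:R b2@8:L b1@9:R]
Beat 5 (R): throw ball3 h=1 -> lands@6:L; in-air after throw: [b3@6:L b4@7:R b2@8:L b1@9:R]
Beat 6 (L): throw ball3 h=8 -> lands@14:L; in-air after throw: [b4@7:R b2@8:L b1@9:R b3@14:L]
Ball 3: thrown@3 h=2 -> first land @5; rethrown@5 h=1 -> second land @6

Answer: 5 6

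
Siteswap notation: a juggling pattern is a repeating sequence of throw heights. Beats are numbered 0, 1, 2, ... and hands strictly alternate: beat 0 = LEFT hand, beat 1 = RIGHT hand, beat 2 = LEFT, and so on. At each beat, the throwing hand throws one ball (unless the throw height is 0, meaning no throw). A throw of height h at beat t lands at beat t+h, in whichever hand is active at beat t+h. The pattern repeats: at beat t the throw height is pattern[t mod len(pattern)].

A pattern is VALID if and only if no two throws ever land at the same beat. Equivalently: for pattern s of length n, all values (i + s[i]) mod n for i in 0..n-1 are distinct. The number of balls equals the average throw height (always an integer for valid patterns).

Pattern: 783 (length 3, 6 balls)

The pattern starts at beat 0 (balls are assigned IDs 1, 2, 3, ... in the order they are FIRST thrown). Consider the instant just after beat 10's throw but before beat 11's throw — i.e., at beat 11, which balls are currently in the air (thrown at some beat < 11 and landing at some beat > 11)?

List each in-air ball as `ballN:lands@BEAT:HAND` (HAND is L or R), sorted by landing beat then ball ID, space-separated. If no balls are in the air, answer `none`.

Beat 0 (L): throw ball1 h=7 -> lands@7:R; in-air after throw: [b1@7:R]
Beat 1 (R): throw ball2 h=8 -> lands@9:R; in-air after throw: [b1@7:R b2@9:R]
Beat 2 (L): throw ball3 h=3 -> lands@5:R; in-air after throw: [b3@5:R b1@7:R b2@9:R]
Beat 3 (R): throw ball4 h=7 -> lands@10:L; in-air after throw: [b3@5:R b1@7:R b2@9:R b4@10:L]
Beat 4 (L): throw ball5 h=8 -> lands@12:L; in-air after throw: [b3@5:R b1@7:R b2@9:R b4@10:L b5@12:L]
Beat 5 (R): throw ball3 h=3 -> lands@8:L; in-air after throw: [b1@7:R b3@8:L b2@9:R b4@10:L b5@12:L]
Beat 6 (L): throw ball6 h=7 -> lands@13:R; in-air after throw: [b1@7:R b3@8:L b2@9:R b4@10:L b5@12:L b6@13:R]
Beat 7 (R): throw ball1 h=8 -> lands@15:R; in-air after throw: [b3@8:L b2@9:R b4@10:L b5@12:L b6@13:R b1@15:R]
Beat 8 (L): throw ball3 h=3 -> lands@11:R; in-air after throw: [b2@9:R b4@10:L b3@11:R b5@12:L b6@13:R b1@15:R]
Beat 9 (R): throw ball2 h=7 -> lands@16:L; in-air after throw: [b4@10:L b3@11:R b5@12:L b6@13:R b1@15:R b2@16:L]
Beat 10 (L): throw ball4 h=8 -> lands@18:L; in-air after throw: [b3@11:R b5@12:L b6@13:R b1@15:R b2@16:L b4@18:L]
Beat 11 (R): throw ball3 h=3 -> lands@14:L; in-air after throw: [b5@12:L b6@13:R b3@14:L b1@15:R b2@16:L b4@18:L]

Answer: ball5:lands@12:L ball6:lands@13:R ball1:lands@15:R ball2:lands@16:L ball4:lands@18:L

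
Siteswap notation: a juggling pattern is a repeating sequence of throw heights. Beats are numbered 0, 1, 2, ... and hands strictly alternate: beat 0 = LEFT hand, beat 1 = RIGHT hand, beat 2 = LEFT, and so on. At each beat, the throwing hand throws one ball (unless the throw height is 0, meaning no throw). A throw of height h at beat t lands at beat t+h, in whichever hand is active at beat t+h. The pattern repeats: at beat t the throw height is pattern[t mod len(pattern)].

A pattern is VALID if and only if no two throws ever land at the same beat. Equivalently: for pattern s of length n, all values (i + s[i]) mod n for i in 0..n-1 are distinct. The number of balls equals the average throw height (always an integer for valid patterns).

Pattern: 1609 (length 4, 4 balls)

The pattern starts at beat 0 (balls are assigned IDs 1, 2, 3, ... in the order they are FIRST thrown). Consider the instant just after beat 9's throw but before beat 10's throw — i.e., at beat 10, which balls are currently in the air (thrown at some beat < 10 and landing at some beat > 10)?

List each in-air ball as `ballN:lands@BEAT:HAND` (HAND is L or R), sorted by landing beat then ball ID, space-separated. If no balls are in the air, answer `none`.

Beat 0 (L): throw ball1 h=1 -> lands@1:R; in-air after throw: [b1@1:R]
Beat 1 (R): throw ball1 h=6 -> lands@7:R; in-air after throw: [b1@7:R]
Beat 3 (R): throw ball2 h=9 -> lands@12:L; in-air after throw: [b1@7:R b2@12:L]
Beat 4 (L): throw ball3 h=1 -> lands@5:R; in-air after throw: [b3@5:R b1@7:R b2@12:L]
Beat 5 (R): throw ball3 h=6 -> lands@11:R; in-air after throw: [b1@7:R b3@11:R b2@12:L]
Beat 7 (R): throw ball1 h=9 -> lands@16:L; in-air after throw: [b3@11:R b2@12:L b1@16:L]
Beat 8 (L): throw ball4 h=1 -> lands@9:R; in-air after throw: [b4@9:R b3@11:R b2@12:L b1@16:L]
Beat 9 (R): throw ball4 h=6 -> lands@15:R; in-air after throw: [b3@11:R b2@12:L b4@15:R b1@16:L]

Answer: ball3:lands@11:R ball2:lands@12:L ball4:lands@15:R ball1:lands@16:L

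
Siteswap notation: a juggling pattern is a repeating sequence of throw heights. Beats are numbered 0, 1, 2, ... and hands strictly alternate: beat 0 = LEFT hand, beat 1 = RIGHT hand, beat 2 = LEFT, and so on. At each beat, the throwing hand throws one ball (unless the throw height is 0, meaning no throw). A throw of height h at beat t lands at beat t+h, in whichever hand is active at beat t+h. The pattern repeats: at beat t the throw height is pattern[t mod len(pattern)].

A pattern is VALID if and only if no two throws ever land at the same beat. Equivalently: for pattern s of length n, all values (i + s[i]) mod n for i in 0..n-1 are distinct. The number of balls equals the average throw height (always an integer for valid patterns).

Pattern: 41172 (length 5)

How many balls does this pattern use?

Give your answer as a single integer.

Answer: 3

Derivation:
Pattern = [4, 1, 1, 7, 2], length n = 5
  position 0: throw height = 4, running sum = 4
  position 1: throw height = 1, running sum = 5
  position 2: throw height = 1, running sum = 6
  position 3: throw height = 7, running sum = 13
  position 4: throw height = 2, running sum = 15
Total sum = 15; balls = sum / n = 15 / 5 = 3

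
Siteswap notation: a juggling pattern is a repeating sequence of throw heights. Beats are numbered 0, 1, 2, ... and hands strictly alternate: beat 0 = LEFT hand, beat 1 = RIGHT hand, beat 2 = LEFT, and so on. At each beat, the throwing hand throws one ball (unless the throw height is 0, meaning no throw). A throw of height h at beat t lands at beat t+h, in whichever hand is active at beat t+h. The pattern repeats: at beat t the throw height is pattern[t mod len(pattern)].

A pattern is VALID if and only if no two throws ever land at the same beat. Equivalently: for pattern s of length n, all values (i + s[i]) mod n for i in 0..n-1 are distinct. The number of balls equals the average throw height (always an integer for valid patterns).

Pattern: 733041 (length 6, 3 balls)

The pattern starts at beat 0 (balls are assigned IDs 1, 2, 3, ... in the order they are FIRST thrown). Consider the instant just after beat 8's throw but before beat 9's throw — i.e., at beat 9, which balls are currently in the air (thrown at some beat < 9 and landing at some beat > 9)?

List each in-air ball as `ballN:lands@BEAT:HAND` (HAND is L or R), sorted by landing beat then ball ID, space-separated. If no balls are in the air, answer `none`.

Answer: ball1:lands@10:L ball2:lands@11:R ball3:lands@13:R

Derivation:
Beat 0 (L): throw ball1 h=7 -> lands@7:R; in-air after throw: [b1@7:R]
Beat 1 (R): throw ball2 h=3 -> lands@4:L; in-air after throw: [b2@4:L b1@7:R]
Beat 2 (L): throw ball3 h=3 -> lands@5:R; in-air after throw: [b2@4:L b3@5:R b1@7:R]
Beat 4 (L): throw ball2 h=4 -> lands@8:L; in-air after throw: [b3@5:R b1@7:R b2@8:L]
Beat 5 (R): throw ball3 h=1 -> lands@6:L; in-air after throw: [b3@6:L b1@7:R b2@8:L]
Beat 6 (L): throw ball3 h=7 -> lands@13:R; in-air after throw: [b1@7:R b2@8:L b3@13:R]
Beat 7 (R): throw ball1 h=3 -> lands@10:L; in-air after throw: [b2@8:L b1@10:L b3@13:R]
Beat 8 (L): throw ball2 h=3 -> lands@11:R; in-air after throw: [b1@10:L b2@11:R b3@13:R]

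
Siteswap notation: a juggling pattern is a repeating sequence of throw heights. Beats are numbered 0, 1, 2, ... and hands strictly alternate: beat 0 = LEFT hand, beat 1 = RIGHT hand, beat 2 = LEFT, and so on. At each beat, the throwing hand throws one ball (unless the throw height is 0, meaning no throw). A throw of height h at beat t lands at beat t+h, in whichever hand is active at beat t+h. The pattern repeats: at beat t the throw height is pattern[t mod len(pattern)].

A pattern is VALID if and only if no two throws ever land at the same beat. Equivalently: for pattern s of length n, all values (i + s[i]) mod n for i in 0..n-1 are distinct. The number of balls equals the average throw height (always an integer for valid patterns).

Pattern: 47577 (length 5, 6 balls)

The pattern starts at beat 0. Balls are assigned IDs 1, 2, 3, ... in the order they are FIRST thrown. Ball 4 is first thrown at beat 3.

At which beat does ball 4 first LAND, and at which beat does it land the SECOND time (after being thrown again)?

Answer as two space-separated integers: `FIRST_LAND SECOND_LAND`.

Beat 0 (L): throw ball1 h=4 -> lands@4:L; in-air after throw: [b1@4:L]
Beat 1 (R): throw ball2 h=7 -> lands@8:L; in-air after throw: [b1@4:L b2@8:L]
Beat 2 (L): throw ball3 h=5 -> lands@7:R; in-air after throw: [b1@4:L b3@7:R b2@8:L]
Beat 3 (R): throw ball4 h=7 -> lands@10:L; in-air after throw: [b1@4:L b3@7:R b2@8:L b4@10:L]
Beat 4 (L): throw ball1 h=7 -> lands@11:R; in-air after throw: [b3@7:R b2@8:L b4@10:L b1@11:R]
Beat 5 (R): throw ball5 h=4 -> lands@9:R; in-air after throw: [b3@7:R b2@8:L b5@9:R b4@10:L b1@11:R]
Beat 6 (L): throw ball6 h=7 -> lands@13:R; in-air after throw: [b3@7:R b2@8:L b5@9:R b4@10:L b1@11:R b6@13:R]
Beat 7 (R): throw ball3 h=5 -> lands@12:L; in-air after throw: [b2@8:L b5@9:R b4@10:L b1@11:R b3@12:L b6@13:R]
Beat 8 (L): throw ball2 h=7 -> lands@15:R; in-air after throw: [b5@9:R b4@10:L b1@11:R b3@12:L b6@13:R b2@15:R]
Beat 9 (R): throw ball5 h=7 -> lands@16:L; in-air after throw: [b4@10:L b1@11:R b3@12:L b6@13:R b2@15:R b5@16:L]
Beat 10 (L): throw ball4 h=4 -> lands@14:L; in-air after throw: [b1@11:R b3@12:L b6@13:R b4@14:L b2@15:R b5@16:L]
Beat 11 (R): throw ball1 h=7 -> lands@18:L; in-air after throw: [b3@12:L b6@13:R b4@14:L b2@15:R b5@16:L b1@18:L]
Beat 12 (L): throw ball3 h=5 -> lands@17:R; in-air after throw: [b6@13:R b4@14:L b2@15:R b5@16:L b3@17:R b1@18:L]
Beat 13 (R): throw ball6 h=7 -> lands@20:L; in-air after throw: [b4@14:L b2@15:R b5@16:L b3@17:R b1@18:L b6@20:L]
Beat 14 (L): throw ball4 h=7 -> lands@21:R; in-air after throw: [b2@15:R b5@16:L b3@17:R b1@18:L b6@20:L b4@21:R]
Ball 4: thrown@3 h=7 -> first land @10; rethrown@10 h=4 -> second land @14

Answer: 10 14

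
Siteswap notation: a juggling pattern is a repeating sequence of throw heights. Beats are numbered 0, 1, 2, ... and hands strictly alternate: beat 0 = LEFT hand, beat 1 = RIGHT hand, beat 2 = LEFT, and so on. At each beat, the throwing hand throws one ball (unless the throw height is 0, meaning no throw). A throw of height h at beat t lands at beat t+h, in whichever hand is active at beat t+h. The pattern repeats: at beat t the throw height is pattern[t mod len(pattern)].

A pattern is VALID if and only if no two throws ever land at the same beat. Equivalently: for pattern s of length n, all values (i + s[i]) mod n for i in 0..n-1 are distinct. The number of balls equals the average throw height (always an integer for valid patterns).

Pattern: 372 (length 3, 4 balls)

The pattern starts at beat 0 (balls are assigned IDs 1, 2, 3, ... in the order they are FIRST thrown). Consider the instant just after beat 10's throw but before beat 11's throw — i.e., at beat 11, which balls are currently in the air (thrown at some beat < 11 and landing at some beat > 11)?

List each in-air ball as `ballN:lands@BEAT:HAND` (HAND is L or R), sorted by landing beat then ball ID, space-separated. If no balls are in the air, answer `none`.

Answer: ball1:lands@12:L ball4:lands@14:L ball2:lands@17:R

Derivation:
Beat 0 (L): throw ball1 h=3 -> lands@3:R; in-air after throw: [b1@3:R]
Beat 1 (R): throw ball2 h=7 -> lands@8:L; in-air after throw: [b1@3:R b2@8:L]
Beat 2 (L): throw ball3 h=2 -> lands@4:L; in-air after throw: [b1@3:R b3@4:L b2@8:L]
Beat 3 (R): throw ball1 h=3 -> lands@6:L; in-air after throw: [b3@4:L b1@6:L b2@8:L]
Beat 4 (L): throw ball3 h=7 -> lands@11:R; in-air after throw: [b1@6:L b2@8:L b3@11:R]
Beat 5 (R): throw ball4 h=2 -> lands@7:R; in-air after throw: [b1@6:L b4@7:R b2@8:L b3@11:R]
Beat 6 (L): throw ball1 h=3 -> lands@9:R; in-air after throw: [b4@7:R b2@8:L b1@9:R b3@11:R]
Beat 7 (R): throw ball4 h=7 -> lands@14:L; in-air after throw: [b2@8:L b1@9:R b3@11:R b4@14:L]
Beat 8 (L): throw ball2 h=2 -> lands@10:L; in-air after throw: [b1@9:R b2@10:L b3@11:R b4@14:L]
Beat 9 (R): throw ball1 h=3 -> lands@12:L; in-air after throw: [b2@10:L b3@11:R b1@12:L b4@14:L]
Beat 10 (L): throw ball2 h=7 -> lands@17:R; in-air after throw: [b3@11:R b1@12:L b4@14:L b2@17:R]
Beat 11 (R): throw ball3 h=2 -> lands@13:R; in-air after throw: [b1@12:L b3@13:R b4@14:L b2@17:R]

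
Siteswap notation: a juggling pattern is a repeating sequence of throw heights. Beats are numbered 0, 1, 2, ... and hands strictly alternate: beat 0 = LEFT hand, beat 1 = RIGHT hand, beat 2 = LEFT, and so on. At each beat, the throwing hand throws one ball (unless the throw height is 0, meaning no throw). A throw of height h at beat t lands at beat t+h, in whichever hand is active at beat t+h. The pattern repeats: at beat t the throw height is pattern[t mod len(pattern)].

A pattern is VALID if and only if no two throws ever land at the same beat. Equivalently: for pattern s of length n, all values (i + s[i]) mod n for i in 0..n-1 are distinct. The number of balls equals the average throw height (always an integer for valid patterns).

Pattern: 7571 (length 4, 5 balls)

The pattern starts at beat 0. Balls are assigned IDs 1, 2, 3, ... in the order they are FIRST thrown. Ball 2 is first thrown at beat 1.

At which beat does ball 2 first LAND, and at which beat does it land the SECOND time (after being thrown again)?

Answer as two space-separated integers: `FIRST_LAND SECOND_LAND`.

Beat 0 (L): throw ball1 h=7 -> lands@7:R; in-air after throw: [b1@7:R]
Beat 1 (R): throw ball2 h=5 -> lands@6:L; in-air after throw: [b2@6:L b1@7:R]
Beat 2 (L): throw ball3 h=7 -> lands@9:R; in-air after throw: [b2@6:L b1@7:R b3@9:R]
Beat 3 (R): throw ball4 h=1 -> lands@4:L; in-air after throw: [b4@4:L b2@6:L b1@7:R b3@9:R]
Beat 4 (L): throw ball4 h=7 -> lands@11:R; in-air after throw: [b2@6:L b1@7:R b3@9:R b4@11:R]
Beat 5 (R): throw ball5 h=5 -> lands@10:L; in-air after throw: [b2@6:L b1@7:R b3@9:R b5@10:L b4@11:R]
Beat 6 (L): throw ball2 h=7 -> lands@13:R; in-air after throw: [b1@7:R b3@9:R b5@10:L b4@11:R b2@13:R]
Beat 7 (R): throw ball1 h=1 -> lands@8:L; in-air after throw: [b1@8:L b3@9:R b5@10:L b4@11:R b2@13:R]
Beat 8 (L): throw ball1 h=7 -> lands@15:R; in-air after throw: [b3@9:R b5@10:L b4@11:R b2@13:R b1@15:R]
Beat 9 (R): throw ball3 h=5 -> lands@14:L; in-air after throw: [b5@10:L b4@11:R b2@13:R b3@14:L b1@15:R]
Beat 10 (L): throw ball5 h=7 -> lands@17:R; in-air after throw: [b4@11:R b2@13:R b3@14:L b1@15:R b5@17:R]
Beat 11 (R): throw ball4 h=1 -> lands@12:L; in-air after throw: [b4@12:L b2@13:R b3@14:L b1@15:R b5@17:R]
Beat 12 (L): throw ball4 h=7 -> lands@19:R; in-air after throw: [b2@13:R b3@14:L b1@15:R b5@17:R b4@19:R]
Beat 13 (R): throw ball2 h=5 -> lands@18:L; in-air after throw: [b3@14:L b1@15:R b5@17:R b2@18:L b4@19:R]
Ball 2: thrown@1 h=5 -> first land @6; rethrown@6 h=7 -> second land @13

Answer: 6 13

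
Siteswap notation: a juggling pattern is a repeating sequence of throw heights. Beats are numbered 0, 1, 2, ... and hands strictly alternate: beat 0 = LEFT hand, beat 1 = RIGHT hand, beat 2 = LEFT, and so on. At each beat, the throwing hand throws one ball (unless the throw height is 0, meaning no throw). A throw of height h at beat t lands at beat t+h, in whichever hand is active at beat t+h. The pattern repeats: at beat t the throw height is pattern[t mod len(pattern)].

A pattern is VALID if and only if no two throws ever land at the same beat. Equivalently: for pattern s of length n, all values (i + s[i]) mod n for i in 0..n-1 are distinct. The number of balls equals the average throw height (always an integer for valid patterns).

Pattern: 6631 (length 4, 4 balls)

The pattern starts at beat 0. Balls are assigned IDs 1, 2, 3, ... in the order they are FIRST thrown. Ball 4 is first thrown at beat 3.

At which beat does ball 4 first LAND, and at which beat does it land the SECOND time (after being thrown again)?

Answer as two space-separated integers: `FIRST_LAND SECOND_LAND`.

Answer: 4 10

Derivation:
Beat 0 (L): throw ball1 h=6 -> lands@6:L; in-air after throw: [b1@6:L]
Beat 1 (R): throw ball2 h=6 -> lands@7:R; in-air after throw: [b1@6:L b2@7:R]
Beat 2 (L): throw ball3 h=3 -> lands@5:R; in-air after throw: [b3@5:R b1@6:L b2@7:R]
Beat 3 (R): throw ball4 h=1 -> lands@4:L; in-air after throw: [b4@4:L b3@5:R b1@6:L b2@7:R]
Beat 4 (L): throw ball4 h=6 -> lands@10:L; in-air after throw: [b3@5:R b1@6:L b2@7:R b4@10:L]
Beat 5 (R): throw ball3 h=6 -> lands@11:R; in-air after throw: [b1@6:L b2@7:R b4@10:L b3@11:R]
Beat 6 (L): throw ball1 h=3 -> lands@9:R; in-air after throw: [b2@7:R b1@9:R b4@10:L b3@11:R]
Beat 7 (R): throw ball2 h=1 -> lands@8:L; in-air after throw: [b2@8:L b1@9:R b4@10:L b3@11:R]
Beat 8 (L): throw ball2 h=6 -> lands@14:L; in-air after throw: [b1@9:R b4@10:L b3@11:R b2@14:L]
Beat 9 (R): throw ball1 h=6 -> lands@15:R; in-air after throw: [b4@10:L b3@11:R b2@14:L b1@15:R]
Beat 10 (L): throw ball4 h=3 -> lands@13:R; in-air after throw: [b3@11:R b4@13:R b2@14:L b1@15:R]
Ball 4: thrown@3 h=1 -> first land @4; rethrown@4 h=6 -> second land @10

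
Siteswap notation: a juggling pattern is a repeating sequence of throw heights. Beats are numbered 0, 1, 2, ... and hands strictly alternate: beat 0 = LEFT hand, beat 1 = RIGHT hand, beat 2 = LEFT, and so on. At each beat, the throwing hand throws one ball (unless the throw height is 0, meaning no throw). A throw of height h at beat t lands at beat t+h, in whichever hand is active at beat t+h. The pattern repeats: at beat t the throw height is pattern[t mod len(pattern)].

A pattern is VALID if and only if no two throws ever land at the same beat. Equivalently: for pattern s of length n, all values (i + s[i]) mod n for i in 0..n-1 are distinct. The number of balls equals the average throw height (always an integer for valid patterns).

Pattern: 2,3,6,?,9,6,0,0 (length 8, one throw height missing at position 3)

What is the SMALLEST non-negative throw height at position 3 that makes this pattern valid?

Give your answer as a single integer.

Answer: 6

Derivation:
i=0: (0 + 2) mod 8 = 2
i=1: (1 + 3) mod 8 = 4
i=2: (2 + 6) mod 8 = 0
i=3: s[i]=? (unknown)
i=4: (4 + 9) mod 8 = 5
i=5: (5 + 6) mod 8 = 3
i=6: (6 + 0) mod 8 = 6
i=7: (7 + 0) mod 8 = 7
Known residues: [0, 2, 3, 4, 5, 6, 7]; need a permutation of 0..7, so missing residue r = 1
Need (3 + s) mod 8 = 1; smallest s = (1 - 3) mod 8 = 6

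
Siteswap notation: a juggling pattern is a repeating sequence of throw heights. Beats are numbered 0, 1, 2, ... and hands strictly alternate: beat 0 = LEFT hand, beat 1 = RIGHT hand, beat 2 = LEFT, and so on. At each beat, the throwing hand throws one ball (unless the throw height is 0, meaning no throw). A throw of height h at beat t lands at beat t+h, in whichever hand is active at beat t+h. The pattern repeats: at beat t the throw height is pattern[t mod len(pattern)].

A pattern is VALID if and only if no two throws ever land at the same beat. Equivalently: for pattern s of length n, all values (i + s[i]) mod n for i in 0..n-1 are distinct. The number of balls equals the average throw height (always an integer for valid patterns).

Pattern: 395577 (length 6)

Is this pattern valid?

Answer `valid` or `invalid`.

i=0: (i + s[i]) mod n = (0 + 3) mod 6 = 3
i=1: (i + s[i]) mod n = (1 + 9) mod 6 = 4
i=2: (i + s[i]) mod n = (2 + 5) mod 6 = 1
i=3: (i + s[i]) mod n = (3 + 5) mod 6 = 2
i=4: (i + s[i]) mod n = (4 + 7) mod 6 = 5
i=5: (i + s[i]) mod n = (5 + 7) mod 6 = 0
Residues: [3, 4, 1, 2, 5, 0], distinct: True

Answer: valid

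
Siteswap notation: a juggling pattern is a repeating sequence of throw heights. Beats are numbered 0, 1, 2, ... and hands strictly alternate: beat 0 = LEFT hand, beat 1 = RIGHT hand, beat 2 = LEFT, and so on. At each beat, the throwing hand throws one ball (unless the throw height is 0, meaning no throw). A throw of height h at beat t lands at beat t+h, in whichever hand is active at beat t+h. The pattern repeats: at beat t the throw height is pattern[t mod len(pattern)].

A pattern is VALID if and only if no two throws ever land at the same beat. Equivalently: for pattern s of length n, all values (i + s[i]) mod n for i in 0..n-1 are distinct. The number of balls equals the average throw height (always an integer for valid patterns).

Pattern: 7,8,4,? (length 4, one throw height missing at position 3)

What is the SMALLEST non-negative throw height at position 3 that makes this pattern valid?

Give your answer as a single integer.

Answer: 1

Derivation:
i=0: (0 + 7) mod 4 = 3
i=1: (1 + 8) mod 4 = 1
i=2: (2 + 4) mod 4 = 2
i=3: s[i]=? (unknown)
Known residues: [1, 2, 3]; need a permutation of 0..3, so missing residue r = 0
Need (3 + s) mod 4 = 0; smallest s = (0 - 3) mod 4 = 1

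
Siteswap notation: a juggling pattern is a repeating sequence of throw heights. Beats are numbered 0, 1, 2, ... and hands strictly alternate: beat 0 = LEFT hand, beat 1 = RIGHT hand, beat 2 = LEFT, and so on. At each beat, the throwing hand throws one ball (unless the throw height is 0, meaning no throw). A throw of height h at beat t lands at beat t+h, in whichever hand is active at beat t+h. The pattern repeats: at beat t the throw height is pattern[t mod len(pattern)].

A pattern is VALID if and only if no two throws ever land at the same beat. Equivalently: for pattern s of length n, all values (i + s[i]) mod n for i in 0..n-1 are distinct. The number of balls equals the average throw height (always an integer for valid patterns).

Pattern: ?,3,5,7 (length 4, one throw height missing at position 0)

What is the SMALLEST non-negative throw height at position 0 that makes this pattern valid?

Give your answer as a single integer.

Answer: 1

Derivation:
i=0: s[i]=? (unknown)
i=1: (1 + 3) mod 4 = 0
i=2: (2 + 5) mod 4 = 3
i=3: (3 + 7) mod 4 = 2
Known residues: [0, 2, 3]; need a permutation of 0..3, so missing residue r = 1
Need (0 + s) mod 4 = 1; smallest s = (1 - 0) mod 4 = 1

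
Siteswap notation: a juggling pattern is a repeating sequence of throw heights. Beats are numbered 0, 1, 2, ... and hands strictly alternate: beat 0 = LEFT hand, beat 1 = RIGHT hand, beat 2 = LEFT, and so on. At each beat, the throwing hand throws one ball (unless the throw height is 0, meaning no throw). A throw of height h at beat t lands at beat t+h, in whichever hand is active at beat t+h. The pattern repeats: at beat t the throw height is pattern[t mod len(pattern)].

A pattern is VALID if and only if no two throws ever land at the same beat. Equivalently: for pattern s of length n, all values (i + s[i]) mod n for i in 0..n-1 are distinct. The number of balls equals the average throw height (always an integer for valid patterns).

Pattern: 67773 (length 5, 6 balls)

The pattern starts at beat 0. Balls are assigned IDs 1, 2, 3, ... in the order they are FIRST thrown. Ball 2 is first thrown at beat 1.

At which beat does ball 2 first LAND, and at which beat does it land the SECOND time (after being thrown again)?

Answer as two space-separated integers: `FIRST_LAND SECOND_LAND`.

Beat 0 (L): throw ball1 h=6 -> lands@6:L; in-air after throw: [b1@6:L]
Beat 1 (R): throw ball2 h=7 -> lands@8:L; in-air after throw: [b1@6:L b2@8:L]
Beat 2 (L): throw ball3 h=7 -> lands@9:R; in-air after throw: [b1@6:L b2@8:L b3@9:R]
Beat 3 (R): throw ball4 h=7 -> lands@10:L; in-air after throw: [b1@6:L b2@8:L b3@9:R b4@10:L]
Beat 4 (L): throw ball5 h=3 -> lands@7:R; in-air after throw: [b1@6:L b5@7:R b2@8:L b3@9:R b4@10:L]
Beat 5 (R): throw ball6 h=6 -> lands@11:R; in-air after throw: [b1@6:L b5@7:R b2@8:L b3@9:R b4@10:L b6@11:R]
Beat 6 (L): throw ball1 h=7 -> lands@13:R; in-air after throw: [b5@7:R b2@8:L b3@9:R b4@10:L b6@11:R b1@13:R]
Beat 7 (R): throw ball5 h=7 -> lands@14:L; in-air after throw: [b2@8:L b3@9:R b4@10:L b6@11:R b1@13:R b5@14:L]
Beat 8 (L): throw ball2 h=7 -> lands@15:R; in-air after throw: [b3@9:R b4@10:L b6@11:R b1@13:R b5@14:L b2@15:R]
Beat 9 (R): throw ball3 h=3 -> lands@12:L; in-air after throw: [b4@10:L b6@11:R b3@12:L b1@13:R b5@14:L b2@15:R]
Beat 10 (L): throw ball4 h=6 -> lands@16:L; in-air after throw: [b6@11:R b3@12:L b1@13:R b5@14:L b2@15:R b4@16:L]
Beat 11 (R): throw ball6 h=7 -> lands@18:L; in-air after throw: [b3@12:L b1@13:R b5@14:L b2@15:R b4@16:L b6@18:L]
Beat 12 (L): throw ball3 h=7 -> lands@19:R; in-air after throw: [b1@13:R b5@14:L b2@15:R b4@16:L b6@18:L b3@19:R]
Beat 13 (R): throw ball1 h=7 -> lands@20:L; in-air after throw: [b5@14:L b2@15:R b4@16:L b6@18:L b3@19:R b1@20:L]
Beat 14 (L): throw ball5 h=3 -> lands@17:R; in-air after throw: [b2@15:R b4@16:L b5@17:R b6@18:L b3@19:R b1@20:L]
Beat 15 (R): throw ball2 h=6 -> lands@21:R; in-air after throw: [b4@16:L b5@17:R b6@18:L b3@19:R b1@20:L b2@21:R]
Ball 2: thrown@1 h=7 -> first land @8; rethrown@8 h=7 -> second land @15

Answer: 8 15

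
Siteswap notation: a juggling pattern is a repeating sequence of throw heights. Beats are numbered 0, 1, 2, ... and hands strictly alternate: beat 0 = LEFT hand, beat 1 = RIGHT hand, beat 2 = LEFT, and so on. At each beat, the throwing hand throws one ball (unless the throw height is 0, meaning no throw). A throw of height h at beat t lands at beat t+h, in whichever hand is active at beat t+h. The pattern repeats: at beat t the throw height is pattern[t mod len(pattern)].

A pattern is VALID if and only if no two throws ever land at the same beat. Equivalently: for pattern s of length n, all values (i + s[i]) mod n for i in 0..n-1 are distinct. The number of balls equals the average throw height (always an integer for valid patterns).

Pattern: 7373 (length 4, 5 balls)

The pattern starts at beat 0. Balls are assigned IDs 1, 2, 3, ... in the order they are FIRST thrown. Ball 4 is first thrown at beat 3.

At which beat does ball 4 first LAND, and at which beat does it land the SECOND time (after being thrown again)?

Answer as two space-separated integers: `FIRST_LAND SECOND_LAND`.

Beat 0 (L): throw ball1 h=7 -> lands@7:R; in-air after throw: [b1@7:R]
Beat 1 (R): throw ball2 h=3 -> lands@4:L; in-air after throw: [b2@4:L b1@7:R]
Beat 2 (L): throw ball3 h=7 -> lands@9:R; in-air after throw: [b2@4:L b1@7:R b3@9:R]
Beat 3 (R): throw ball4 h=3 -> lands@6:L; in-air after throw: [b2@4:L b4@6:L b1@7:R b3@9:R]
Beat 4 (L): throw ball2 h=7 -> lands@11:R; in-air after throw: [b4@6:L b1@7:R b3@9:R b2@11:R]
Beat 5 (R): throw ball5 h=3 -> lands@8:L; in-air after throw: [b4@6:L b1@7:R b5@8:L b3@9:R b2@11:R]
Beat 6 (L): throw ball4 h=7 -> lands@13:R; in-air after throw: [b1@7:R b5@8:L b3@9:R b2@11:R b4@13:R]
Beat 7 (R): throw ball1 h=3 -> lands@10:L; in-air after throw: [b5@8:L b3@9:R b1@10:L b2@11:R b4@13:R]
Beat 8 (L): throw ball5 h=7 -> lands@15:R; in-air after throw: [b3@9:R b1@10:L b2@11:R b4@13:R b5@15:R]
Beat 9 (R): throw ball3 h=3 -> lands@12:L; in-air after throw: [b1@10:L b2@11:R b3@12:L b4@13:R b5@15:R]
Beat 10 (L): throw ball1 h=7 -> lands@17:R; in-air after throw: [b2@11:R b3@12:L b4@13:R b5@15:R b1@17:R]
Beat 11 (R): throw ball2 h=3 -> lands@14:L; in-air after throw: [b3@12:L b4@13:R b2@14:L b5@15:R b1@17:R]
Beat 12 (L): throw ball3 h=7 -> lands@19:R; in-air after throw: [b4@13:R b2@14:L b5@15:R b1@17:R b3@19:R]
Beat 13 (R): throw ball4 h=3 -> lands@16:L; in-air after throw: [b2@14:L b5@15:R b4@16:L b1@17:R b3@19:R]
Ball 4: thrown@3 h=3 -> first land @6; rethrown@6 h=7 -> second land @13

Answer: 6 13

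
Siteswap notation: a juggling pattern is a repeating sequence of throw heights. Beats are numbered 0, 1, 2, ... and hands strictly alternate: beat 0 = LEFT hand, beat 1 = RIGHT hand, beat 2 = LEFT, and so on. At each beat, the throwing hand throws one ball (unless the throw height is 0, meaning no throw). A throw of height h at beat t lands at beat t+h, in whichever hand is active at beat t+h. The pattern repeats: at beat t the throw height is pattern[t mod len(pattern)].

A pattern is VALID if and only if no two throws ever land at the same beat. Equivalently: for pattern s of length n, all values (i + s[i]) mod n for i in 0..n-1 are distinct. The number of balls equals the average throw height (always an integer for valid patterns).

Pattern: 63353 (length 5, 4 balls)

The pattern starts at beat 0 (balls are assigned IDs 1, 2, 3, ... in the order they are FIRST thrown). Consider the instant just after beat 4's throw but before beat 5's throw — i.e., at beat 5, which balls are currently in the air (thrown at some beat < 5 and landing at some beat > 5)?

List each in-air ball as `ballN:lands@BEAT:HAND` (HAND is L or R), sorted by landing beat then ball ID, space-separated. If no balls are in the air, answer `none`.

Answer: ball1:lands@6:L ball2:lands@7:R ball4:lands@8:L

Derivation:
Beat 0 (L): throw ball1 h=6 -> lands@6:L; in-air after throw: [b1@6:L]
Beat 1 (R): throw ball2 h=3 -> lands@4:L; in-air after throw: [b2@4:L b1@6:L]
Beat 2 (L): throw ball3 h=3 -> lands@5:R; in-air after throw: [b2@4:L b3@5:R b1@6:L]
Beat 3 (R): throw ball4 h=5 -> lands@8:L; in-air after throw: [b2@4:L b3@5:R b1@6:L b4@8:L]
Beat 4 (L): throw ball2 h=3 -> lands@7:R; in-air after throw: [b3@5:R b1@6:L b2@7:R b4@8:L]
Beat 5 (R): throw ball3 h=6 -> lands@11:R; in-air after throw: [b1@6:L b2@7:R b4@8:L b3@11:R]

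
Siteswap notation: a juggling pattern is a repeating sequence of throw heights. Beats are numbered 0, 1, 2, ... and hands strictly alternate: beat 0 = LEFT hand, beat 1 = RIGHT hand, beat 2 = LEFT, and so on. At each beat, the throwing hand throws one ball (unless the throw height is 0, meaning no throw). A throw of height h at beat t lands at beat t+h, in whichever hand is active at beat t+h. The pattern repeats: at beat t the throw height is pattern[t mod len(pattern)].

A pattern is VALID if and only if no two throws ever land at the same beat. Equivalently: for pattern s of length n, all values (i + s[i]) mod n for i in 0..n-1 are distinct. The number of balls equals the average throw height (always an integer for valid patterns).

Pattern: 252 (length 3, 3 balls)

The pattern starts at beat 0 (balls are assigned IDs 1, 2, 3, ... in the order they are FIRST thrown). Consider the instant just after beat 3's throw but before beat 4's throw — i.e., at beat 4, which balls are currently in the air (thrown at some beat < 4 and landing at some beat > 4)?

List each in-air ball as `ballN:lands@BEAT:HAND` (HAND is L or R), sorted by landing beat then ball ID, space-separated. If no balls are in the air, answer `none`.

Beat 0 (L): throw ball1 h=2 -> lands@2:L; in-air after throw: [b1@2:L]
Beat 1 (R): throw ball2 h=5 -> lands@6:L; in-air after throw: [b1@2:L b2@6:L]
Beat 2 (L): throw ball1 h=2 -> lands@4:L; in-air after throw: [b1@4:L b2@6:L]
Beat 3 (R): throw ball3 h=2 -> lands@5:R; in-air after throw: [b1@4:L b3@5:R b2@6:L]
Beat 4 (L): throw ball1 h=5 -> lands@9:R; in-air after throw: [b3@5:R b2@6:L b1@9:R]

Answer: ball3:lands@5:R ball2:lands@6:L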